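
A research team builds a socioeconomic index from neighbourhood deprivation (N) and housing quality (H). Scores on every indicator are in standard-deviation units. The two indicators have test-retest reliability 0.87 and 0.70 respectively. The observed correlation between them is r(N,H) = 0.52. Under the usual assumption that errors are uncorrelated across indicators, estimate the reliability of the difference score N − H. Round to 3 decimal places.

0.552

Var(N−H) = 1 + 1 − 2·0.52 = 2 − 1.04 = 0.96.
With uncorrelated errors the cross-covariances are all true-score covariance, so they carry over unchanged; only the diagonal terms shrink to ρᵢσᵢ².
True-score variance = [0.87 + 0.70] − 1.04 = 1.57 − 1.04 = 0.53.
Reliability = 0.53 / 0.96 = 0.552.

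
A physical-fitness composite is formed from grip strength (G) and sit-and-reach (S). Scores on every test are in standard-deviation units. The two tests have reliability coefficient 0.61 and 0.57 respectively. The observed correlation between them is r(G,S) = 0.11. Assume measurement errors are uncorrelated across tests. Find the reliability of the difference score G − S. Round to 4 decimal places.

Var(G−S) = 1 + 1 − 2·0.11 = 2 − 0.22 = 1.78.
Under uncorrelated errors the observed covariances equal the true-score covariances, so only the own-variance terms attenuate.
True-score variance = [0.61 + 0.57] − 0.22 = 1.18 − 0.22 = 0.96.
Reliability = 0.96 / 1.78 = 0.5393.

0.5393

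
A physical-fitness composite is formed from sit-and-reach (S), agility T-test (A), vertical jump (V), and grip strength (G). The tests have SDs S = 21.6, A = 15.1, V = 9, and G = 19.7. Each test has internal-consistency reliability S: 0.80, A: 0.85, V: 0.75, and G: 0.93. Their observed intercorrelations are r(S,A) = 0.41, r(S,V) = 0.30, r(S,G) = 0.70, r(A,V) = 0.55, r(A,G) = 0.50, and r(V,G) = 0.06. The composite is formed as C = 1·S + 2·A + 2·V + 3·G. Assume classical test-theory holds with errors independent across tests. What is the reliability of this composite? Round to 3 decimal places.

0.946

Var(C) = 21.6² + 2²·15.1² + 2²·9² + 3²·19.7² + 2·[2·21.6·15.1·0.41 + 2·21.6·9·0.30 + 3·21.6·19.7·0.70 + 4·15.1·9·0.55 + 6·15.1·19.7·0.50 + 6·9·19.7·0.06] = 5195.41 + 5065.8 = 10261.2.
With uncorrelated errors the cross-covariances are all true-score covariance, so they carry over unchanged; only the diagonal terms shrink to ρᵢσᵢ².
True-score variance = [21.6²·0.80 + 2²·15.1²·0.85 + 2²·9²·0.75 + 3²·19.7²·0.93] + 5065.8 = 4639.8 + 5065.8 = 9705.6.
Reliability = 9705.6 / 10261.2 = 0.946.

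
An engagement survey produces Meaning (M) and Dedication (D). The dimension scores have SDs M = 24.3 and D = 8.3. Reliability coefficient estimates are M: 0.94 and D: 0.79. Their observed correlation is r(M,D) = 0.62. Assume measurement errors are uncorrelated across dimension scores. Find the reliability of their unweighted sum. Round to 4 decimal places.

Var(M+D) = 24.3² + 8.3² + 2·[24.3·8.3·0.62] = 659.38 + 250.096 = 909.476.
With uncorrelated errors the cross-covariances are all true-score covariance, so they carry over unchanged; only the diagonal terms shrink to ρᵢσᵢ².
True-score variance = [24.3²·0.94 + 8.3²·0.79] + 250.096 = 609.484 + 250.096 = 859.579.
Reliability = 859.579 / 909.476 = 0.9451.

0.9451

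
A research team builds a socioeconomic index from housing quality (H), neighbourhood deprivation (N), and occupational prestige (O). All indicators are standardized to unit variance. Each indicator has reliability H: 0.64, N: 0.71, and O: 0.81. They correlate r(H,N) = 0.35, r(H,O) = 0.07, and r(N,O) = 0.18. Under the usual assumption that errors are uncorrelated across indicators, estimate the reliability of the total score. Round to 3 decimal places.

Var(H+N+O) = 3 + 2·[0.35 + 0.07 + 0.18] = 3 + 1.2 = 4.2.
Because errors are independent across components, Cov(Tᵢ,Tⱼ) = Cov(Xᵢ,Xⱼ); the off-diagonal part of the true-score variance is the same as above.
True-score variance = [0.64 + 0.71 + 0.81] + 1.2 = 2.16 + 1.2 = 3.36.
Reliability = 3.36 / 4.2 = 0.800.

0.800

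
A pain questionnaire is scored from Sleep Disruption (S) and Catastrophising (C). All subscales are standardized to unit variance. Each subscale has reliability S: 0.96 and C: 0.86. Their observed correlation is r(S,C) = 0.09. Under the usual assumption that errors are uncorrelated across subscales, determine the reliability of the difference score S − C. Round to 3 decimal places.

Var(S−C) = 1 + 1 − 2·0.09 = 2 − 0.18 = 1.82.
With uncorrelated errors the cross-covariances are all true-score covariance, so they carry over unchanged; only the diagonal terms shrink to ρᵢσᵢ².
True-score variance = [0.96 + 0.86] − 0.18 = 1.82 − 0.18 = 1.64.
Reliability = 1.64 / 1.82 = 0.901.

0.901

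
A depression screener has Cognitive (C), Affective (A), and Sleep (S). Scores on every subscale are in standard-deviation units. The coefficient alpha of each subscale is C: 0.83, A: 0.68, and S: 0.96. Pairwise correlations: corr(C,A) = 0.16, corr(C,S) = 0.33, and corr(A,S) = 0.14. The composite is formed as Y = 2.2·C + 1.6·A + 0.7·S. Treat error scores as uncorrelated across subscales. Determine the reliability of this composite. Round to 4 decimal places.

0.8394

Var(Y) = 2.2² + 1.6² + 0.7² + 2·[3.52·0.16 + 1.54·0.33 + 1.12·0.14] = 7.89 + 2.4564 = 10.3464.
Because errors are independent across components, Cov(Tᵢ,Tⱼ) = Cov(Xᵢ,Xⱼ); the off-diagonal part of the true-score variance is the same as above.
True-score variance = [2.2²·0.83 + 1.6²·0.68 + 0.7²·0.96] + 2.4564 = 6.2284 + 2.4564 = 8.6848.
Reliability = 8.6848 / 10.3464 = 0.8394.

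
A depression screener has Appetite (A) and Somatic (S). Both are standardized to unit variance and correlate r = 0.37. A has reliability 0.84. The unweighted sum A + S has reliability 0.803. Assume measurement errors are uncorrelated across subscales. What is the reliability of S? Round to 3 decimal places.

Var(A+S) = 2 + 2·0.37 = 2.740.
True-score variance = ρ_A + ρ_S + 2·0.37, so 0.803 = (0.84 + ρ_S + 0.74) / 2.740.
ρ_S = 0.803·2.740 − 0.84 − 0.74 = 0.620.

0.620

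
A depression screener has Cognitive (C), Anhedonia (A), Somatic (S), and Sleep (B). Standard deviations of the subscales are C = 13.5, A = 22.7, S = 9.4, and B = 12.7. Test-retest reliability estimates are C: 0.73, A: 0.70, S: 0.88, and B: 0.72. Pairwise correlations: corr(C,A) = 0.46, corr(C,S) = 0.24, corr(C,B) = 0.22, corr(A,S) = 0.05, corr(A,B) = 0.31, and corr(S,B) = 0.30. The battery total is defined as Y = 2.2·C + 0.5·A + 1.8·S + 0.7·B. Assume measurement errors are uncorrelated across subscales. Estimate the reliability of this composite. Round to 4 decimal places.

Var(Y) = 2.2²·13.5² + 0.5²·22.7² + 1.8²·9.4² + 0.7²·12.7² + 2·[1.1·13.5·22.7·0.46 + 3.96·13.5·9.4·0.24 + 1.54·13.5·12.7·0.22 + 0.9·22.7·9.4·0.05 + 0.35·22.7·12.7·0.31 + 1.26·9.4·12.7·0.30] = 1376.23 + 839.528 = 2215.76.
Because errors are independent across components, Cov(Tᵢ,Tⱼ) = Cov(Xᵢ,Xⱼ); the off-diagonal part of the true-score variance is the same as above.
True-score variance = [2.2²·13.5²·0.73 + 0.5²·22.7²·0.70 + 1.8²·9.4²·0.88 + 0.7²·12.7²·0.72] + 839.528 = 1042.94 + 839.528 = 1882.46.
Reliability = 1882.46 / 2215.76 = 0.8496.

0.8496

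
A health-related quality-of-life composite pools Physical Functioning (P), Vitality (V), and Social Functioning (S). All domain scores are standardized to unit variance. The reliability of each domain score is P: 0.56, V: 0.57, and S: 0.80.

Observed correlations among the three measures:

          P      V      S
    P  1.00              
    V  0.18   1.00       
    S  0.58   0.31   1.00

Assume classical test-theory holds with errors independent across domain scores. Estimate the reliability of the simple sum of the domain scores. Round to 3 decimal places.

0.792

Var(P+V+S) = 3 + 2·[0.18 + 0.58 + 0.31] = 3 + 2.14 = 5.14.
With uncorrelated errors the cross-covariances are all true-score covariance, so they carry over unchanged; only the diagonal terms shrink to ρᵢσᵢ².
True-score variance = [0.56 + 0.57 + 0.80] + 2.14 = 1.93 + 2.14 = 4.07.
Reliability = 4.07 / 5.14 = 0.792.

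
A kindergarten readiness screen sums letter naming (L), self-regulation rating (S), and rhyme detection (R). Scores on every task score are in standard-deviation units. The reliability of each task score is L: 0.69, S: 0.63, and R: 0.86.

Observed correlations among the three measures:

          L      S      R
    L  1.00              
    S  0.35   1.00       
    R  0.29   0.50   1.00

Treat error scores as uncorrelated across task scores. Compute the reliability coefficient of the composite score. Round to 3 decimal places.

Var(L+S+R) = 3 + 2·[0.35 + 0.29 + 0.50] = 3 + 2.28 = 5.28.
Because errors are independent across components, Cov(Tᵢ,Tⱼ) = Cov(Xᵢ,Xⱼ); the off-diagonal part of the true-score variance is the same as above.
True-score variance = [0.69 + 0.63 + 0.86] + 2.28 = 2.18 + 2.28 = 4.46.
Reliability = 4.46 / 5.28 = 0.845.

0.845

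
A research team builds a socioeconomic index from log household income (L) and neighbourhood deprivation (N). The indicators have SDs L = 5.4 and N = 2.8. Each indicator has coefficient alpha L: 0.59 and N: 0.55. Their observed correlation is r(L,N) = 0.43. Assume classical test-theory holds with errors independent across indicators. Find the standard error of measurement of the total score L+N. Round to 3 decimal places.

Var(total) = 37 + 13.0032 = 50.0032.
True-score variance = 21.5164 + 13.0032 = 34.5196, so reliability = 0.6903.
Error variance = 50.0032 − 34.5196 = 15.4836; SEM = √15.4836 = 3.935.

3.935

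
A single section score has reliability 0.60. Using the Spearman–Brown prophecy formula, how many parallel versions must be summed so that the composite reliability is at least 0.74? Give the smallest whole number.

k ≥ ρ*(1−ρ₁)/(ρ₁(1−ρ*)) = 0.74·0.40 / (0.60·0.26) = 1.897.
Smallest integer k = 2.

2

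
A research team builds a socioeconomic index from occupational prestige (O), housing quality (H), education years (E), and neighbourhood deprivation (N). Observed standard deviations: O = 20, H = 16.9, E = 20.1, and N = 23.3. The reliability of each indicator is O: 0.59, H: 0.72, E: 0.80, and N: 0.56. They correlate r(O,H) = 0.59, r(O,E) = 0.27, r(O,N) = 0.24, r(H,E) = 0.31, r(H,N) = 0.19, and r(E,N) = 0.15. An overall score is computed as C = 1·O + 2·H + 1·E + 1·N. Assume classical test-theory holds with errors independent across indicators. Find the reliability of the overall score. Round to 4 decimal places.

Var(C) = 20² + 2²·16.9² + 20.1² + 23.3² + 2·[2·20·16.9·0.59 + 20·20.1·0.27 + 20·23.3·0.24 + 2·16.9·20.1·0.31 + 2·16.9·23.3·0.19 + 20.1·23.3·0.15] = 2489.34 + 2099.42 = 4588.76.
Because errors are independent across components, Cov(Tᵢ,Tⱼ) = Cov(Xᵢ,Xⱼ); the off-diagonal part of the true-score variance is the same as above.
True-score variance = [20²·0.59 + 2²·16.9²·0.72 + 20.1²·0.80 + 23.3²·0.56] + 2099.42 = 1685.78 + 2099.42 = 3785.2.
Reliability = 3785.2 / 4588.76 = 0.8249.

0.8249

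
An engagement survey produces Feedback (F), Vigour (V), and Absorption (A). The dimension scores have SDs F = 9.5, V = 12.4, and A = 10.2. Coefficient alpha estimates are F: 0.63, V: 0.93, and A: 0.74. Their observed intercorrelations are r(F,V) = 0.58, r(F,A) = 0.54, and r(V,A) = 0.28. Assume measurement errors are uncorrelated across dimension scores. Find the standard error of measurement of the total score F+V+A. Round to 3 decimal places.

8.438

Var(total) = 348.05 + 312.129 = 660.179.
True-score variance = 276.844 + 312.129 = 588.973, so reliability = 0.8921.
Error variance = 660.179 − 588.973 = 71.2061; SEM = √71.2061 = 8.438.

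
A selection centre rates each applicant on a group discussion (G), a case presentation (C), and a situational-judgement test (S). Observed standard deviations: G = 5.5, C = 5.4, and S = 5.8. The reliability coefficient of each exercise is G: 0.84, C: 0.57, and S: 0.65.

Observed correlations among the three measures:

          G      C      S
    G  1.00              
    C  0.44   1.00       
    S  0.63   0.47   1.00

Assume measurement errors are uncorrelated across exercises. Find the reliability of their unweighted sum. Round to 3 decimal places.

Var(G+C+S) = 5.5² + 5.4² + 5.8² + 2·[5.5·5.4·0.44 + 5.5·5.8·0.63 + 5.4·5.8·0.47] = 93.05 + 95.7708 = 188.821.
Because errors are independent across components, Cov(Tᵢ,Tⱼ) = Cov(Xᵢ,Xⱼ); the off-diagonal part of the true-score variance is the same as above.
True-score variance = [5.5²·0.84 + 5.4²·0.57 + 5.8²·0.65] + 95.7708 = 63.8972 + 95.7708 = 159.668.
Reliability = 159.668 / 188.821 = 0.846.

0.846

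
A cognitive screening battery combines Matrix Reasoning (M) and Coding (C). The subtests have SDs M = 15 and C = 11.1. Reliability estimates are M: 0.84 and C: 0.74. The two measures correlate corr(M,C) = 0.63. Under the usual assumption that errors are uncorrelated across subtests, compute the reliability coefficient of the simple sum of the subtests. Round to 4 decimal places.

0.8781

Var(M+C) = 15² + 11.1² + 2·[15·11.1·0.63] = 348.21 + 209.79 = 558.
Because errors are independent across components, Cov(Tᵢ,Tⱼ) = Cov(Xᵢ,Xⱼ); the off-diagonal part of the true-score variance is the same as above.
True-score variance = [15²·0.84 + 11.1²·0.74] + 209.79 = 280.175 + 209.79 = 489.965.
Reliability = 489.965 / 558 = 0.8781.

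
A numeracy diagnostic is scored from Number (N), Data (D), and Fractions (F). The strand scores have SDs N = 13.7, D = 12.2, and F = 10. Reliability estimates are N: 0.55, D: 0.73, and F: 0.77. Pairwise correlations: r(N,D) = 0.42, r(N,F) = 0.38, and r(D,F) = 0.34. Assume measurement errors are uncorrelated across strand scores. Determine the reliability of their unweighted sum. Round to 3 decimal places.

Var(N+D+F) = 13.7² + 12.2² + 10² + 2·[13.7·12.2·0.42 + 13.7·10·0.38 + 12.2·10·0.34] = 436.53 + 327.478 = 764.008.
Under uncorrelated errors the observed covariances equal the true-score covariances, so only the own-variance terms attenuate.
True-score variance = [13.7²·0.55 + 12.2²·0.73 + 10²·0.77] + 327.478 = 288.883 + 327.478 = 616.36.
Reliability = 616.36 / 764.008 = 0.807.

0.807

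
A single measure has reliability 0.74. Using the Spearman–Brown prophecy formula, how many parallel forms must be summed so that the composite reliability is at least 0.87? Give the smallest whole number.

3

k ≥ ρ*(1−ρ₁)/(ρ₁(1−ρ*)) = 0.87·0.26 / (0.74·0.13) = 2.351.
Smallest integer k = 3.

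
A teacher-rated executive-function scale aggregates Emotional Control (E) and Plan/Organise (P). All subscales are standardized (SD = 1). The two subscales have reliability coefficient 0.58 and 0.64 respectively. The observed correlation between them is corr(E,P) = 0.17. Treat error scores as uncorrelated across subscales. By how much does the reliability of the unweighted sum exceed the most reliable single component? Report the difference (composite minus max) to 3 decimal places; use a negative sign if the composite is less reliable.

Var(sum) = 2 + 0.34 = 2.34; true-score variance = 1.22 + 0.34 = 1.56; composite reliability = 0.6667.
Max component reliability = 0.6400.
Difference = 0.6667 − 0.6400 = 0.027.

0.027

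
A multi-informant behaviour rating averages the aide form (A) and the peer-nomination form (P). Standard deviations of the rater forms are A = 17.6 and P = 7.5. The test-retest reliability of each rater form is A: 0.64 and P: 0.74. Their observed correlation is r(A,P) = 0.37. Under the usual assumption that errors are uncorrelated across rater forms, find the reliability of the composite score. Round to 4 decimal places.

0.7280

Var(A+P) = 17.6² + 7.5² + 2·[17.6·7.5·0.37] = 366.01 + 97.68 = 463.69.
Under uncorrelated errors the observed covariances equal the true-score covariances, so only the own-variance terms attenuate.
True-score variance = [17.6²·0.64 + 7.5²·0.74] + 97.68 = 239.871 + 97.68 = 337.551.
Reliability = 337.551 / 463.69 = 0.7280.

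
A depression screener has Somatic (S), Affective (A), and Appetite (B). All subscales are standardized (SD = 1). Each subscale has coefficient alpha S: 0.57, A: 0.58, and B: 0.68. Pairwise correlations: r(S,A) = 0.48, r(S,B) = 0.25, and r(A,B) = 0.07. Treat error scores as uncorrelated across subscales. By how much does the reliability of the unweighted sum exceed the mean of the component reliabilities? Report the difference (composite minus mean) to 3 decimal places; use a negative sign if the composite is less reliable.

Var(sum) = 3 + 1.6 = 4.6; true-score variance = 1.83 + 1.6 = 3.43; composite reliability = 0.7457.
Mean component reliability = 0.6100.
Difference = 0.7457 − 0.6100 = 0.136.

0.136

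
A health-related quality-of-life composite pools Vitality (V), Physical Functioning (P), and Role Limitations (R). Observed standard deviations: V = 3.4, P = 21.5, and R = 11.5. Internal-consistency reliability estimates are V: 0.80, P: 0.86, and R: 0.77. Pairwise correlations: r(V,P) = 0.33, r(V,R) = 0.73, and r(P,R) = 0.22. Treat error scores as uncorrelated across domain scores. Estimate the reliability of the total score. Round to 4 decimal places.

Var(V+P+R) = 3.4² + 21.5² + 11.5² + 2·[3.4·21.5·0.33 + 3.4·11.5·0.73 + 21.5·11.5·0.22] = 606.06 + 214.122 = 820.182.
Because errors are independent across components, Cov(Tᵢ,Tⱼ) = Cov(Xᵢ,Xⱼ); the off-diagonal part of the true-score variance is the same as above.
True-score variance = [3.4²·0.80 + 21.5²·0.86 + 11.5²·0.77] + 214.122 = 508.615 + 214.122 = 722.737.
Reliability = 722.737 / 820.182 = 0.8812.

0.8812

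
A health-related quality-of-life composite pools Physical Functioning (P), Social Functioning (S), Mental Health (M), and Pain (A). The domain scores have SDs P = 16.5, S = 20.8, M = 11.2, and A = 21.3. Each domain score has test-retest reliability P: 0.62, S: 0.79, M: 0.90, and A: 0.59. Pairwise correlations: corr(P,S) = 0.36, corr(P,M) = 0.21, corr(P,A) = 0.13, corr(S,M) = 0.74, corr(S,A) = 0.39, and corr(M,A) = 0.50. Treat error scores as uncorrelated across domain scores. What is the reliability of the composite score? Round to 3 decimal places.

Var(P+S+M+A) = 16.5² + 20.8² + 11.2² + 21.3² + 2·[16.5·20.8·0.36 + 16.5·11.2·0.21 + 16.5·21.3·0.13 + 20.8·11.2·0.74 + 20.8·21.3·0.39 + 11.2·21.3·0.50] = 1284.02 + 1345.01 = 2629.03.
Under uncorrelated errors the observed covariances equal the true-score covariances, so only the own-variance terms attenuate.
True-score variance = [16.5²·0.62 + 20.8²·0.79 + 11.2²·0.90 + 21.3²·0.59] + 1345.01 = 891.154 + 1345.01 = 2236.16.
Reliability = 2236.16 / 2629.03 = 0.851.

0.851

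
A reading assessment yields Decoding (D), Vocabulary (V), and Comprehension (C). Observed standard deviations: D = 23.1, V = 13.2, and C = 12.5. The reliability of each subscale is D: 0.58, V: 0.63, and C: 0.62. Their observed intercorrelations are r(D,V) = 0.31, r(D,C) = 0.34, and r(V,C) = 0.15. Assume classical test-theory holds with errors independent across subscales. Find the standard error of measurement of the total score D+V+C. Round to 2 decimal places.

Var(total) = 864.1 + 434.9 = 1299.
True-score variance = 516.14 + 434.9 = 951.04, so reliability = 0.7321.
Error variance = 1299 − 951.04 = 347.96; SEM = √347.96 = 18.65.

18.65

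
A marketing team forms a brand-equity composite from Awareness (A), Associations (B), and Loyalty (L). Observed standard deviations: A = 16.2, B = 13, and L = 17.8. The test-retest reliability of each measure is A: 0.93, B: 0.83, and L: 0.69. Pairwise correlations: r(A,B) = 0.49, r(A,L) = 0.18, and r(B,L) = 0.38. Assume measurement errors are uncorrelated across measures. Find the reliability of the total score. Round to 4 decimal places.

Var(A+B+L) = 16.2² + 13² + 17.8² + 2·[16.2·13·0.49 + 16.2·17.8·0.18 + 13·17.8·0.38] = 748.28 + 486.062 = 1234.34.
Because errors are independent across components, Cov(Tᵢ,Tⱼ) = Cov(Xᵢ,Xⱼ); the off-diagonal part of the true-score variance is the same as above.
True-score variance = [16.2²·0.93 + 13²·0.83 + 17.8²·0.69] + 486.062 = 602.959 + 486.062 = 1089.02.
Reliability = 1089.02 / 1234.34 = 0.8823.

0.8823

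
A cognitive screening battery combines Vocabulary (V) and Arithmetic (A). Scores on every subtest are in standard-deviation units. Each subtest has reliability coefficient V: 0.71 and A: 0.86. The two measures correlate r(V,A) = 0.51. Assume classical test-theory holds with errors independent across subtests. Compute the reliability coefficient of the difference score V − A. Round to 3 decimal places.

Var(V−A) = 1 + 1 − 2·0.51 = 2 − 1.02 = 0.98.
Because errors are independent across components, Cov(Tᵢ,Tⱼ) = Cov(Xᵢ,Xⱼ); the off-diagonal part of the true-score variance is the same as above.
True-score variance = [0.71 + 0.86] − 1.02 = 1.57 − 1.02 = 0.55.
Reliability = 0.55 / 0.98 = 0.561.

0.561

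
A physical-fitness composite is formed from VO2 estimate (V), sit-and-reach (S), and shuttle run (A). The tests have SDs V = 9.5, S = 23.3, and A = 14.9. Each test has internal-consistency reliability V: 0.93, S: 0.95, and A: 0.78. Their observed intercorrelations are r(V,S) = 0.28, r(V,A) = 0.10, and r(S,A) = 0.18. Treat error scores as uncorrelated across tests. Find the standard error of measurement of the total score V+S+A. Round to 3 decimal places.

Var(total) = 855.15 + 277.247 = 1132.4.
True-score variance = 772.846 + 277.247 = 1050.09, so reliability = 0.9273.
Error variance = 1132.4 − 1050.09 = 82.3042; SEM = √82.3042 = 9.072.

9.072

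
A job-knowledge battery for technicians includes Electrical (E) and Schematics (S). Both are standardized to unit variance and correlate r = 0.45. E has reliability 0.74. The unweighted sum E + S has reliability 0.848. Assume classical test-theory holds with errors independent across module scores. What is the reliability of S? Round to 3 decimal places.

Var(E+S) = 2 + 2·0.45 = 2.900.
True-score variance = ρ_E + ρ_S + 2·0.45, so 0.848 = (0.74 + ρ_S + 0.90) / 2.900.
ρ_S = 0.848·2.900 − 0.74 − 0.90 = 0.819.

0.819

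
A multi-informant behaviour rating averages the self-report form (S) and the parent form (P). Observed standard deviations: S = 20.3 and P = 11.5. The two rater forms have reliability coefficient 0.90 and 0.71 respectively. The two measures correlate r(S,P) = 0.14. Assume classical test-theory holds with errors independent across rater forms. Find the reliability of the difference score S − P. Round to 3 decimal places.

Var(S−P) = 20.3² + 11.5² − 2·20.3·11.5·0.14 = 544.34 − 65.366 = 478.974.
With uncorrelated errors the cross-covariances are all true-score covariance, so they carry over unchanged; only the diagonal terms shrink to ρᵢσᵢ².
True-score variance = [20.3²·0.90 + 11.5²·0.71] − 65.366 = 464.779 − 65.366 = 399.413.
Reliability = 399.413 / 478.974 = 0.834.

0.834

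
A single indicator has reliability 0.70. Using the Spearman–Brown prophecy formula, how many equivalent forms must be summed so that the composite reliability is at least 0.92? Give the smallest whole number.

k ≥ ρ*(1−ρ₁)/(ρ₁(1−ρ*)) = 0.92·0.30 / (0.70·0.08) = 4.929.
Smallest integer k = 5.

5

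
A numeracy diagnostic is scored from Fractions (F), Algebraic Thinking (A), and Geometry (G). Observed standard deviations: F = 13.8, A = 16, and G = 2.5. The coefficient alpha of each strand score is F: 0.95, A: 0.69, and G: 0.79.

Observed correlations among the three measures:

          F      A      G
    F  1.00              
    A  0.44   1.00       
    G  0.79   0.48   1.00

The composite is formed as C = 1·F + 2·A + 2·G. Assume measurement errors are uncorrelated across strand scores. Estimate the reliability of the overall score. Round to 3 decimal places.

Var(C) = 13.8² + 2²·16² + 2²·2.5² + 2·[2·13.8·16·0.44 + 2·13.8·2.5·0.79 + 4·16·2.5·0.48] = 1239.44 + 651.228 = 1890.67.
With uncorrelated errors the cross-covariances are all true-score covariance, so they carry over unchanged; only the diagonal terms shrink to ρᵢσᵢ².
True-score variance = [13.8²·0.95 + 2²·16²·0.69 + 2²·2.5²·0.79] + 651.228 = 907.228 + 651.228 = 1558.46.
Reliability = 1558.46 / 1890.67 = 0.824.

0.824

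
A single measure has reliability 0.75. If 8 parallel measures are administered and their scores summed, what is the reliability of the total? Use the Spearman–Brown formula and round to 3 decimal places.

ρ_k = kρ / (1 + (k−1)ρ) = 8·0.75 / (1 + 7·0.75) = 6.000 / 6.250 = 0.960.

0.960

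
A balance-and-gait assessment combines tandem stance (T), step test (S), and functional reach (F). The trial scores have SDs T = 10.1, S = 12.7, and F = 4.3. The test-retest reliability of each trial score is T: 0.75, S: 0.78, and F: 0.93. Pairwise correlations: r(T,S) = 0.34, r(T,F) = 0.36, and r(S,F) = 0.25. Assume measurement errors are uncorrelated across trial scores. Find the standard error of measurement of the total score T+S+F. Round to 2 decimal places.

7.89

Var(total) = 281.79 + 145.798 = 427.588.
True-score variance = 219.509 + 145.798 = 365.308, so reliability = 0.8543.
Error variance = 427.588 − 365.308 = 62.2806; SEM = √62.2806 = 7.89.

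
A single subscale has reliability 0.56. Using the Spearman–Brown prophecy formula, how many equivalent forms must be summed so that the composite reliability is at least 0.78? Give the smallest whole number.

3

k ≥ ρ*(1−ρ₁)/(ρ₁(1−ρ*)) = 0.78·0.44 / (0.56·0.22) = 2.786.
Smallest integer k = 3.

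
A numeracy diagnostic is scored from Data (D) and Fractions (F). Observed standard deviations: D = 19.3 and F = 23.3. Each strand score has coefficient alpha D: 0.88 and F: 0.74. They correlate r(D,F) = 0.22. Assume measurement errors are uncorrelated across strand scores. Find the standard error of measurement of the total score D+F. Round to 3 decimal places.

13.633

Var(total) = 915.38 + 197.864 = 1113.24.
True-score variance = 729.53 + 197.864 = 927.393, so reliability = 0.8331.
Error variance = 1113.24 − 927.393 = 185.85; SEM = √185.85 = 13.633.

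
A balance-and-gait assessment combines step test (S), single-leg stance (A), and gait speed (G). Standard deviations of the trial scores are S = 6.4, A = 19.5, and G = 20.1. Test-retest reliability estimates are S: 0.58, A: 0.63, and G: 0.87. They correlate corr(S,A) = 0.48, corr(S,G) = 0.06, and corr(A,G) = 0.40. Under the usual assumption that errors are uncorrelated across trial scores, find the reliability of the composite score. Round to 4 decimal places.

0.8348

Var(S+A+G) = 6.4² + 19.5² + 20.1² + 2·[6.4·19.5·0.48 + 6.4·20.1·0.06 + 19.5·20.1·0.40] = 825.22 + 448.805 = 1274.02.
With uncorrelated errors the cross-covariances are all true-score covariance, so they carry over unchanged; only the diagonal terms shrink to ρᵢσᵢ².
True-score variance = [6.4²·0.58 + 19.5²·0.63 + 20.1²·0.87] + 448.805 = 614.803 + 448.805 = 1063.61.
Reliability = 1063.61 / 1274.02 = 0.8348.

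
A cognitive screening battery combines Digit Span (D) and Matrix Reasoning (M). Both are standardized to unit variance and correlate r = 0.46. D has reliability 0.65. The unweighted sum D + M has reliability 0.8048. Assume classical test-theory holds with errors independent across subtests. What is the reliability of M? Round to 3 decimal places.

Var(D+M) = 2 + 2·0.46 = 2.920.
True-score variance = ρ_D + ρ_M + 2·0.46, so 0.8048 = (0.65 + ρ_M + 0.92) / 2.920.
ρ_M = 0.8048·2.920 − 0.65 − 0.92 = 0.780.

0.780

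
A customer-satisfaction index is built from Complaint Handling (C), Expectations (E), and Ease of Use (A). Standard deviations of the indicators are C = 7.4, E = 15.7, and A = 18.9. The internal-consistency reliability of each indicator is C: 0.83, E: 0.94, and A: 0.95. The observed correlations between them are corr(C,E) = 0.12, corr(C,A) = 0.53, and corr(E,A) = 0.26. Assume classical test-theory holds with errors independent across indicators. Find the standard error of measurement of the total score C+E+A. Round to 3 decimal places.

6.478

Var(total) = 658.46 + 330.434 = 988.894.
True-score variance = 616.501 + 330.434 = 946.935, so reliability = 0.9576.
Error variance = 988.894 − 946.935 = 41.9591; SEM = √41.9591 = 6.478.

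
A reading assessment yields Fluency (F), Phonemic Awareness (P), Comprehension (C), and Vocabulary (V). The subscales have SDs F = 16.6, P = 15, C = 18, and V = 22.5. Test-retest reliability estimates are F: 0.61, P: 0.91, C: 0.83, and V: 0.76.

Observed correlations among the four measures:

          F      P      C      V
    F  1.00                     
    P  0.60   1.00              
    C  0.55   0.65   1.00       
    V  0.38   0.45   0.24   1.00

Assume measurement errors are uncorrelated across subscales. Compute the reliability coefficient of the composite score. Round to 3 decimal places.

Var(F+P+C+V) = 16.6² + 15² + 18² + 22.5² + 2·[16.6·15·0.60 + 16.6·18·0.55 + 16.6·22.5·0.38 + 15·18·0.65 + 15·22.5·0.45 + 18·22.5·0.24] = 1330.81 + 1760.49 = 3091.3.
With uncorrelated errors the cross-covariances are all true-score covariance, so they carry over unchanged; only the diagonal terms shrink to ρᵢσᵢ².
True-score variance = [16.6²·0.61 + 15²·0.91 + 18²·0.83 + 22.5²·0.76] + 1760.49 = 1026.51 + 1760.49 = 2787.
Reliability = 2787 / 3091.3 = 0.902.

0.902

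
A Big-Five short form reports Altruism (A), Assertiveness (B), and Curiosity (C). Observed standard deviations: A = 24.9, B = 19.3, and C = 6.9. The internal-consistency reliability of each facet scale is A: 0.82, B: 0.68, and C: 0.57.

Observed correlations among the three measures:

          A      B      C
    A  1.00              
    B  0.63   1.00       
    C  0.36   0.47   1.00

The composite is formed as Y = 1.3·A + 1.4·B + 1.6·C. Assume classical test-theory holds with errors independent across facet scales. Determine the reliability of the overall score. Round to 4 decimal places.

Var(Y) = 1.3²·24.9² + 1.4²·19.3² + 1.6²·6.9² + 2·[1.82·24.9·19.3·0.63 + 2.08·24.9·6.9·0.36 + 2.24·19.3·6.9·0.47] = 1899.78 + 1639.75 = 3539.53.
Because errors are independent across components, Cov(Tᵢ,Tⱼ) = Cov(Xᵢ,Xⱼ); the off-diagonal part of the true-score variance is the same as above.
True-score variance = [1.3²·24.9²·0.82 + 1.4²·19.3²·0.68 + 1.6²·6.9²·0.57] + 1639.75 = 1425.14 + 1639.75 = 3064.89.
Reliability = 3064.89 / 3539.53 = 0.8659.

0.8659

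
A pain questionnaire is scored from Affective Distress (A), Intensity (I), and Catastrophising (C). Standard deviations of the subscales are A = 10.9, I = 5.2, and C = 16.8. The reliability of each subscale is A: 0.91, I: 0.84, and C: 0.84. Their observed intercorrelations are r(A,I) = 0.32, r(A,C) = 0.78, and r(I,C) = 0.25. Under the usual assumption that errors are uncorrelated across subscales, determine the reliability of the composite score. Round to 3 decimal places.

Var(A+I+C) = 10.9² + 5.2² + 16.8² + 2·[10.9·5.2·0.32 + 10.9·16.8·0.78 + 5.2·16.8·0.25] = 428.09 + 365.622 = 793.712.
Under uncorrelated errors the observed covariances equal the true-score covariances, so only the own-variance terms attenuate.
True-score variance = [10.9²·0.91 + 5.2²·0.84 + 16.8²·0.84] + 365.622 = 367.912 + 365.622 = 733.535.
Reliability = 733.535 / 793.712 = 0.924.

0.924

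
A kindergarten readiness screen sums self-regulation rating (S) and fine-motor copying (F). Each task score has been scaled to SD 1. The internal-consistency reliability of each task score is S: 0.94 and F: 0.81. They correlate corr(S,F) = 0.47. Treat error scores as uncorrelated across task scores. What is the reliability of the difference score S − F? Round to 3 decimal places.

Var(S−F) = 1 + 1 − 2·0.47 = 2 − 0.94 = 1.06.
With uncorrelated errors the cross-covariances are all true-score covariance, so they carry over unchanged; only the diagonal terms shrink to ρᵢσᵢ².
True-score variance = [0.94 + 0.81] − 0.94 = 1.75 − 0.94 = 0.81.
Reliability = 0.81 / 1.06 = 0.764.

0.764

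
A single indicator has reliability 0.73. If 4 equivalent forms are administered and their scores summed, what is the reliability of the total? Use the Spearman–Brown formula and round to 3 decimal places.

ρ_k = kρ / (1 + (k−1)ρ) = 4·0.73 / (1 + 3·0.73) = 2.920 / 3.190 = 0.915.

0.915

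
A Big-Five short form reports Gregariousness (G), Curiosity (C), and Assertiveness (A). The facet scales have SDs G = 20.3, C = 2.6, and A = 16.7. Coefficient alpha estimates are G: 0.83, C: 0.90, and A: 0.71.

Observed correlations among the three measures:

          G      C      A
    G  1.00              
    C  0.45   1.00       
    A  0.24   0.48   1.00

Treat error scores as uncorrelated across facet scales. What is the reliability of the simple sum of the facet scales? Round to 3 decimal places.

0.840

Var(G+C+A) = 20.3² + 2.6² + 16.7² + 2·[20.3·2.6·0.45 + 20.3·16.7·0.24 + 2.6·16.7·0.48] = 697.74 + 251.91 = 949.65.
With uncorrelated errors the cross-covariances are all true-score covariance, so they carry over unchanged; only the diagonal terms shrink to ρᵢσᵢ².
True-score variance = [20.3²·0.83 + 2.6²·0.90 + 16.7²·0.71] + 251.91 = 546.131 + 251.91 = 798.041.
Reliability = 798.041 / 949.65 = 0.840.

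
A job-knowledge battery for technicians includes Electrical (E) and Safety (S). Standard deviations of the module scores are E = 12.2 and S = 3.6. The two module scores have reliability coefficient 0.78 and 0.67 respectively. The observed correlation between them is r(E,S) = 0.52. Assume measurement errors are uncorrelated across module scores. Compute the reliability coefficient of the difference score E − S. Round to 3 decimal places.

0.681

Var(E−S) = 12.2² + 3.6² − 2·12.2·3.6·0.52 = 161.8 − 45.6768 = 116.123.
Under uncorrelated errors the observed covariances equal the true-score covariances, so only the own-variance terms attenuate.
True-score variance = [12.2²·0.78 + 3.6²·0.67] − 45.6768 = 124.778 − 45.6768 = 79.1016.
Reliability = 79.1016 / 116.123 = 0.681.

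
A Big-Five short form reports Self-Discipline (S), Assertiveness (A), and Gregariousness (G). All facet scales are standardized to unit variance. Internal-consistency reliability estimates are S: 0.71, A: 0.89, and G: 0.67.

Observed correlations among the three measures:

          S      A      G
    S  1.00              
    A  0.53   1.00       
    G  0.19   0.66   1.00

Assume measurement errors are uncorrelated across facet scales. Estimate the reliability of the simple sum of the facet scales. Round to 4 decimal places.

0.8733

Var(S+A+G) = 3 + 2·[0.53 + 0.19 + 0.66] = 3 + 2.76 = 5.76.
Because errors are independent across components, Cov(Tᵢ,Tⱼ) = Cov(Xᵢ,Xⱼ); the off-diagonal part of the true-score variance is the same as above.
True-score variance = [0.71 + 0.89 + 0.67] + 2.76 = 2.27 + 2.76 = 5.03.
Reliability = 5.03 / 5.76 = 0.8733.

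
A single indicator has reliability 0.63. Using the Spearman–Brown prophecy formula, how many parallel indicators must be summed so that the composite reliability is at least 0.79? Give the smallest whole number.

3

k ≥ ρ*(1−ρ₁)/(ρ₁(1−ρ*)) = 0.79·0.37 / (0.63·0.21) = 2.209.
Smallest integer k = 3.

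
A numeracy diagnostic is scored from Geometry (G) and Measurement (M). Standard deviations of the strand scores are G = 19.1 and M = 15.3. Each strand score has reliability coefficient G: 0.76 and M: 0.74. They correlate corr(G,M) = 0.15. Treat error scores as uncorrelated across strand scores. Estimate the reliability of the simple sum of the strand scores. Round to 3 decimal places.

Var(G+M) = 19.1² + 15.3² + 2·[19.1·15.3·0.15] = 598.9 + 87.669 = 686.569.
Because errors are independent across components, Cov(Tᵢ,Tⱼ) = Cov(Xᵢ,Xⱼ); the off-diagonal part of the true-score variance is the same as above.
True-score variance = [19.1²·0.76 + 15.3²·0.74] + 87.669 = 450.482 + 87.669 = 538.151.
Reliability = 538.151 / 686.569 = 0.784.

0.784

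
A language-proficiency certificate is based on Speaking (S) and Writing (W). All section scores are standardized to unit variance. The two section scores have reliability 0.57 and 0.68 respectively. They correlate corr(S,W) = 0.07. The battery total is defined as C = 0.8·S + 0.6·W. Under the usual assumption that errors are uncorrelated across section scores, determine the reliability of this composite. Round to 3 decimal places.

Var(C) = 0.8² + 0.6² + 2·[0.48·0.07] = 1 + 0.0672 = 1.0672.
Because errors are independent across components, Cov(Tᵢ,Tⱼ) = Cov(Xᵢ,Xⱼ); the off-diagonal part of the true-score variance is the same as above.
True-score variance = [0.8²·0.57 + 0.6²·0.68] + 0.0672 = 0.6096 + 0.0672 = 0.6768.
Reliability = 0.6768 / 1.0672 = 0.634.

0.634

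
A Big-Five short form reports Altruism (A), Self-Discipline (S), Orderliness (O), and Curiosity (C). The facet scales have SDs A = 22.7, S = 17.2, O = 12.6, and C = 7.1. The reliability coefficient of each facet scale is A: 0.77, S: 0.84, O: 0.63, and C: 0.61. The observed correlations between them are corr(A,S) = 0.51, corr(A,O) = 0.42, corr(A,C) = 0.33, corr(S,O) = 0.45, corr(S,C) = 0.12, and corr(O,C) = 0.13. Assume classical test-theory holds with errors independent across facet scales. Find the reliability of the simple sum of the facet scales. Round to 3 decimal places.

Var(A+S+O+C) = 22.7² + 17.2² + 12.6² + 7.1² + 2·[22.7·17.2·0.51 + 22.7·12.6·0.42 + 22.7·7.1·0.33 + 17.2·12.6·0.45 + 17.2·7.1·0.12 + 12.6·7.1·0.13] = 1020.3 + 992.494 = 2012.79.
Because errors are independent across components, Cov(Tᵢ,Tⱼ) = Cov(Xᵢ,Xⱼ); the off-diagonal part of the true-score variance is the same as above.
True-score variance = [22.7²·0.77 + 17.2²·0.84 + 12.6²·0.63 + 7.1²·0.61] + 992.494 = 776.048 + 992.494 = 1768.54.
Reliability = 1768.54 / 2012.79 = 0.879.

0.879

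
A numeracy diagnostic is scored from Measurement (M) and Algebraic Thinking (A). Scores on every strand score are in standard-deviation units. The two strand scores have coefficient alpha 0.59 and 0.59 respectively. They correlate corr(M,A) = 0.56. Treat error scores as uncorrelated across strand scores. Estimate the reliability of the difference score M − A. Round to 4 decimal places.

0.0682

Var(M−A) = 1 + 1 − 2·0.56 = 2 − 1.12 = 0.88.
Because errors are independent across components, Cov(Tᵢ,Tⱼ) = Cov(Xᵢ,Xⱼ); the off-diagonal part of the true-score variance is the same as above.
True-score variance = [0.59 + 0.59] − 1.12 = 1.18 − 1.12 = 0.06.
Reliability = 0.06 / 0.88 = 0.0682.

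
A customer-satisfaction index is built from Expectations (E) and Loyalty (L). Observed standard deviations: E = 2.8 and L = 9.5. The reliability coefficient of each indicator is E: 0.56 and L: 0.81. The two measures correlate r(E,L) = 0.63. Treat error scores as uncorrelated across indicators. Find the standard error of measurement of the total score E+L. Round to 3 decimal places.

Var(total) = 98.09 + 33.516 = 131.606.
True-score variance = 77.4929 + 33.516 = 111.009, so reliability = 0.8435.
Error variance = 131.606 − 111.009 = 20.5971; SEM = √20.5971 = 4.538.

4.538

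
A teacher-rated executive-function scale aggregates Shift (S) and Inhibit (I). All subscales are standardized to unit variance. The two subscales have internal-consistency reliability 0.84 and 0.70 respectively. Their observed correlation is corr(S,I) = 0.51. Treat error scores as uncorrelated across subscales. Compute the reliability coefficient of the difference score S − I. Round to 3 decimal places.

Var(S−I) = 1 + 1 − 2·0.51 = 2 − 1.02 = 0.98.
With uncorrelated errors the cross-covariances are all true-score covariance, so they carry over unchanged; only the diagonal terms shrink to ρᵢσᵢ².
True-score variance = [0.84 + 0.70] − 1.02 = 1.54 − 1.02 = 0.52.
Reliability = 0.52 / 0.98 = 0.531.

0.531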